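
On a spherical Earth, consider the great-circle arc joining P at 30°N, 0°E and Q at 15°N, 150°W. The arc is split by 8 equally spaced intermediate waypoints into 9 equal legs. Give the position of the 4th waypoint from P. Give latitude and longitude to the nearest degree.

≈ 59°N, 73°W

Write both endpoints as unit vectors p₁, p₂ with components (cos φ cos λ, cos φ sin λ, sin φ).
The central angle between the endpoints is δ = arccos(p₁·p₂) ≈ 2.208 rad (126.5°).
Interpolate at f = 4/9 with slerp weights a = sin((1−f)δ)/sin δ ≈ 1.171, b = sin(fδ)/sin δ ≈ 1.034.
p = a·p₁ + b·p₂ ≈ (0.149, -0.500, 0.853); φ = arcsin(p_z) ≈ 58.58°, λ = atan2(p_y, p_x) ≈ -73.37°.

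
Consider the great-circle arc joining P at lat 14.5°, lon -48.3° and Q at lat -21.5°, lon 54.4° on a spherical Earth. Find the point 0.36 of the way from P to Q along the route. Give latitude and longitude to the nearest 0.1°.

≈ lat 0.3°, lon -12.1°

Write both endpoints as unit vectors p₁, p₂ with components (cos φ cos λ, cos φ sin λ, sin φ).
The central angle between the endpoints is δ = arccos(p₁·p₂) ≈ 1.865 rad (106.8°).
Interpolate at f = 0.36 with slerp weights a = sin((1−f)δ)/sin δ ≈ 0.971, b = sin(fδ)/sin δ ≈ 0.650.
p = a·p₁ + b·p₂ ≈ (0.978, -0.210, 0.005); φ = arcsin(p_z) ≈ 0.29°, λ = atan2(p_y, p_x) ≈ -12.15°.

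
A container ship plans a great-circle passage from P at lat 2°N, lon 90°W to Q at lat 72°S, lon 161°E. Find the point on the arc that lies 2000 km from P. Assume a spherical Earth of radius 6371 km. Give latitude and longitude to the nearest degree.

Convert each endpoint to a unit vector on the sphere (x = cos φ cos λ, y = cos φ sin λ, z = sin φ).
The central angle between the endpoints is δ = arccos(p₁·p₂) ≈ 1.705 rad (97.7°). The total great-circle distance is δ·R ≈ 1.705 × 6371 ≈ 10862 km, so the target fraction is f = 2000/10862 ≈ 0.184.
Interpolate at f ≈ 0.184 with slerp weights a = sin((1−f)δ)/sin δ ≈ 0.993, b = sin(fδ)/sin δ ≈ 0.312.
p = a·p₁ + b·p₂ ≈ (-0.091, -0.961, -0.262); φ = arcsin(p_z) ≈ -15.17°, λ = atan2(p_y, p_x) ≈ -95.41°.

≈ lat 15°S, lon 95°W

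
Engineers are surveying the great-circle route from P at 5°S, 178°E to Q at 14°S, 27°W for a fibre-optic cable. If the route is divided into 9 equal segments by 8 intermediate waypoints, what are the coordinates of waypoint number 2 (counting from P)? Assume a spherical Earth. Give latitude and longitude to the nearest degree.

≈ 24°S, 154°W

Convert each endpoint to a unit vector on the sphere (x = cos φ cos λ, y = cos φ sin λ, z = sin φ).
The central angle between the endpoints is δ = arccos(p₁·p₂) ≈ 2.596 rad (148.8°).
Interpolate at f = 2/9 with slerp weights a = sin((1−f)δ)/sin δ ≈ 1.737, b = sin(fδ)/sin δ ≈ 1.052.
p = a·p₁ + b·p₂ ≈ (-0.820, -0.403, -0.406); φ = arcsin(p_z) ≈ -23.94°, λ = atan2(p_y, p_x) ≈ -153.85°.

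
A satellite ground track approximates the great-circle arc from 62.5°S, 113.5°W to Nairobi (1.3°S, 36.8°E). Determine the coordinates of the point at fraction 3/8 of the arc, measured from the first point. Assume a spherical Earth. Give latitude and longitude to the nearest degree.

≈ 67°S, 1°E

Write both endpoints as unit vectors p₁, p₂ with components (cos φ cos λ, cos φ sin λ, sin φ).
The central angle between the endpoints is δ = arccos(p₁·p₂) ≈ 1.962 rad (112.4°).
Interpolate at f = 3/8 with slerp weights a = sin((1−f)δ)/sin δ ≈ 1.018, b = sin(fδ)/sin δ ≈ 0.726.
p = a·p₁ + b·p₂ ≈ (0.394, 0.004, -0.919); φ = arcsin(p_z) ≈ -66.82°, λ = atan2(p_y, p_x) ≈ 0.52°.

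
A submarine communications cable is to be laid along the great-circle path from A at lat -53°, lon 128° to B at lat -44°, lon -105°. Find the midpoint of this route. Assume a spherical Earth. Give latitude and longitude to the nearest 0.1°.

≈ lat -68.1°, lon -158.4°

Write both endpoints as unit vectors p₁, p₂ with components (cos φ cos λ, cos φ sin λ, sin φ).
The central angle between the endpoints is δ = arccos(p₁·p₂) ≈ 1.272 rad (72.9°).
Interpolate at f = 1/2 with slerp weights a = sin((1−f)δ)/sin δ ≈ 0.622, b = sin(fδ)/sin δ ≈ 0.622.
p = a·p₁ + b·p₂ ≈ (-0.346, -0.137, -0.928); φ = arcsin(p_z) ≈ -68.15°, λ = atan2(p_y, p_x) ≈ -158.38°.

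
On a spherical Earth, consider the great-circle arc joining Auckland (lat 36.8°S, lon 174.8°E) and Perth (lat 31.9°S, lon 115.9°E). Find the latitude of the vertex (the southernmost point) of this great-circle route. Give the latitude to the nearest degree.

The great circle lies in the plane with unit normal n̂ = (p₁ × p₂)/|p₁ × p₂|.
Here n̂_z ≈ -0.782; the vertex latitude is φ_max = arccos|n̂_z| ≈ 38.6°.
Check via Clairaut: cos φ_max = |cos φ₁| · sin C = cos(36.8°)·sin(102.4°) ≈ 0.782, again giving ≈ 38.6°.

≈ 39°S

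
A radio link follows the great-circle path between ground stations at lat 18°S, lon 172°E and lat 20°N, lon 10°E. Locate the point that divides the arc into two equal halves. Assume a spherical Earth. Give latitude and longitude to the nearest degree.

≈ lat 6°N, lon 93°E

Write both endpoints as unit vectors p₁, p₂ with components (cos φ cos λ, cos φ sin λ, sin φ).
The central angle between the endpoints is δ = arccos(p₁·p₂) ≈ 2.843 rad (162.9°).
Interpolate at f = 1/2 with slerp weights a = sin((1−f)δ)/sin δ ≈ 3.358, b = sin(fδ)/sin δ ≈ 3.358.
p = a·p₁ + b·p₂ ≈ (-0.055, 0.992, 0.111); φ = arcsin(p_z) ≈ 6.36°, λ = atan2(p_y, p_x) ≈ 93.17°.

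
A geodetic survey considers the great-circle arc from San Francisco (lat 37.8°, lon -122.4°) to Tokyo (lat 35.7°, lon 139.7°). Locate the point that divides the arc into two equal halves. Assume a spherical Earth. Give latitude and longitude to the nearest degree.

Write both endpoints as unit vectors p₁, p₂ with components (cos φ cos λ, cos φ sin λ, sin φ).
The central angle between the endpoints is δ = arccos(p₁·p₂) ≈ 1.298 rad (74.4°).
Interpolate at f = 1/2 with slerp weights a = sin((1−f)δ)/sin δ ≈ 0.628, b = sin(fδ)/sin δ ≈ 0.628.
p = a·p₁ + b·p₂ ≈ (-0.654, -0.089, 0.751); φ = arcsin(p_z) ≈ 48.67°, λ = atan2(p_y, p_x) ≈ -172.25°.

≈ lat 49°, lon -172°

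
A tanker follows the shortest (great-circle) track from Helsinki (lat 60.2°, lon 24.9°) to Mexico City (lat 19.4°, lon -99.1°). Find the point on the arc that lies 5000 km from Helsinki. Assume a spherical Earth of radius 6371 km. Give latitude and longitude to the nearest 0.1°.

From cos δ = sin φ₁ sin φ₂ + cos φ₁ cos φ₂ cos Δλ, the central angle is δ ≈ 1.545 rad (88.5°). The total great-circle distance is δ·R ≈ 1.545 × 6371 ≈ 9841 km, so the target fraction is f = 5000/9841 ≈ 0.508.
Interpolate at f ≈ 0.508 with slerp weights a = sin((1−f)δ)/sin δ ≈ 0.689, b = sin(fδ)/sin δ ≈ 0.707.
p = a·p₁ + b·p₂ ≈ (0.205, -0.514, 0.833); φ = arcsin(p_z) ≈ 56.38°, λ = atan2(p_y, p_x) ≈ -68.25°.

≈ lat 56.4°, lon -68.2°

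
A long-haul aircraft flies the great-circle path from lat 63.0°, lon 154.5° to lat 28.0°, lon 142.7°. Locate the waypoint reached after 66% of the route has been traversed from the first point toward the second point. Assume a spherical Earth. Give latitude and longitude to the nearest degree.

≈ lat 40°, lon 145°

Write both endpoints as unit vectors p₁, p₂ with components (cos φ cos λ, cos φ sin λ, sin φ).
The central angle between the endpoints is δ = arccos(p₁·p₂) ≈ 0.625 rad (35.8°).
Interpolate at f = 0.66 with slerp weights a = sin((1−f)δ)/sin δ ≈ 0.360, b = sin(fδ)/sin δ ≈ 0.685.
p = a·p₁ + b·p₂ ≈ (-0.629, 0.437, 0.643); φ = arcsin(p_z) ≈ 40.01°, λ = atan2(p_y, p_x) ≈ 145.20°.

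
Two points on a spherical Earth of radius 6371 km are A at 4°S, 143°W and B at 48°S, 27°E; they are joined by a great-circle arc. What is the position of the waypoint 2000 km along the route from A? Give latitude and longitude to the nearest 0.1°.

Write both endpoints as unit vectors p₁, p₂ with components (cos φ cos λ, cos φ sin λ, sin φ).
The central angle between the endpoints is δ = arccos(p₁·p₂) ≈ 2.221 rad (127.3°). The total great-circle distance is δ·R ≈ 2.221 × 6371 ≈ 14151 km, so the target fraction is f = 2000/14151 ≈ 0.141.
Interpolate at f ≈ 0.141 with slerp weights a = sin((1−f)δ)/sin δ ≈ 1.186, b = sin(fδ)/sin δ ≈ 0.388.
p = a·p₁ + b·p₂ ≈ (-0.714, -0.594, -0.371); φ = arcsin(p_z) ≈ -21.78°, λ = atan2(p_y, p_x) ≈ -140.22°.

≈ 21.8°S, 140.2°W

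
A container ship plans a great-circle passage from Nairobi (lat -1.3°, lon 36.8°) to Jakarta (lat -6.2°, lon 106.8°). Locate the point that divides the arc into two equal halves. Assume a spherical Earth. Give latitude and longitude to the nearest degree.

≈ lat -5°, lon 72°

The haversine formula gives a central angle δ ≈ 1.221 rad (70.0°) between the endpoints.
Interpolate at f = 1/2 with slerp weights a = sin((1−f)δ)/sin δ ≈ 0.610, b = sin(fδ)/sin δ ≈ 0.610.
p = a·p₁ + b·p₂ ≈ (0.313, 0.946, -0.080); φ = arcsin(p_z) ≈ -4.57°, λ = atan2(p_y, p_x) ≈ 71.69°.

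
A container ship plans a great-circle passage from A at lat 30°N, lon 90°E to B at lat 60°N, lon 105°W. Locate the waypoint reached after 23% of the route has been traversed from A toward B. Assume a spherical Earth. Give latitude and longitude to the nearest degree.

Write both endpoints as unit vectors p₁, p₂ with components (cos φ cos λ, cos φ sin λ, sin φ).
The central angle between the endpoints is δ = arccos(p₁·p₂) ≈ 1.556 rad (89.2°).
Interpolate at f = 0.23 with slerp weights a = sin((1−f)δ)/sin δ ≈ 0.931, b = sin(fδ)/sin δ ≈ 0.350.
p = a·p₁ + b·p₂ ≈ (-0.045, 0.637, 0.769); φ = arcsin(p_z) ≈ 50.28°, λ = atan2(p_y, p_x) ≈ 94.07°.

≈ lat 50°N, lon 94°E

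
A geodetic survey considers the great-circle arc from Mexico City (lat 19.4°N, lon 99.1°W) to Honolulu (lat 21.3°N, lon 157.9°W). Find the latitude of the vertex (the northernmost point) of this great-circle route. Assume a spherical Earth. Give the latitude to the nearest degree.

The great circle lies in the plane with unit normal n̂ = (p₁ × p₂)/|p₁ × p₂|.
Here n̂_z ≈ -0.919; the vertex latitude is φ_max = arccos|n̂_z| ≈ 23.2°.
Check via Clairaut: cos φ_max = |cos φ₁| · sin C = cos(19.4°)·sin(77.1°) ≈ 0.919, again giving ≈ 23.2°.

≈ 23°N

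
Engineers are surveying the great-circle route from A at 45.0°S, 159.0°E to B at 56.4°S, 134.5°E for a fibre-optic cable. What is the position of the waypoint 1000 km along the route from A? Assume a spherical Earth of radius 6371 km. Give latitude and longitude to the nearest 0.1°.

Write both endpoints as unit vectors p₁, p₂ with components (cos φ cos λ, cos φ sin λ, sin φ).
The central angle between the endpoints is δ = arccos(p₁·p₂) ≈ 0.333 rad (19.1°). The total great-circle distance is δ·R ≈ 0.333 × 6371 ≈ 2122 km, so the target fraction is f = 1000/2122 ≈ 0.471.
Interpolate at f ≈ 0.471 with slerp weights a = sin((1−f)δ)/sin δ ≈ 0.536, b = sin(fδ)/sin δ ≈ 0.478.
p = a·p₁ + b·p₂ ≈ (-0.539, 0.325, -0.777); φ = arcsin(p_z) ≈ -51.00°, λ = atan2(p_y, p_x) ≈ 148.96°.

≈ 51.0°S, 149.0°E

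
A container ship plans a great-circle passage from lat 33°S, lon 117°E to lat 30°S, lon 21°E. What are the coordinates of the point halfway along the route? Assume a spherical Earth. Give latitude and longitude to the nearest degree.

≈ lat 42°S, lon 68°E

Write both endpoints as unit vectors p₁, p₂ with components (cos φ cos λ, cos φ sin λ, sin φ).
The central angle between the endpoints is δ = arccos(p₁·p₂) ≈ 1.373 rad (78.7°).
Interpolate at f = 1/2 with slerp weights a = sin((1−f)δ)/sin δ ≈ 0.646, b = sin(fδ)/sin δ ≈ 0.646.
p = a·p₁ + b·p₂ ≈ (0.277, 0.684, -0.675); φ = arcsin(p_z) ≈ -42.48°, λ = atan2(p_y, p_x) ≈ 67.98°.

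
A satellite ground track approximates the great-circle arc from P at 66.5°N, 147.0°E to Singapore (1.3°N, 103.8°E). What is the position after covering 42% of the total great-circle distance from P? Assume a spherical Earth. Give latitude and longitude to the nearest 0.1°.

≈ 40.8°N, 118.4°E

Convert each endpoint to a unit vector on the sphere (x = cos φ cos λ, y = cos φ sin λ, z = sin φ).
The central angle between the endpoints is δ = arccos(p₁·p₂) ≈ 1.254 rad (71.9°).
Interpolate at f = 0.42 with slerp weights a = sin((1−f)δ)/sin δ ≈ 0.700, b = sin(fδ)/sin δ ≈ 0.529.
p = a·p₁ + b·p₂ ≈ (-0.360, 0.666, 0.654); φ = arcsin(p_z) ≈ 40.82°, λ = atan2(p_y, p_x) ≈ 118.42°.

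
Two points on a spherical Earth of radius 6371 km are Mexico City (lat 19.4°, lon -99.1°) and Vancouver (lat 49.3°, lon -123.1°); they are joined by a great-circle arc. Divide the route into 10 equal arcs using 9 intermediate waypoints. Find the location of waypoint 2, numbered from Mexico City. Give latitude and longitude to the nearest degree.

From cos δ = sin φ₁ sin φ₂ + cos φ₁ cos φ₂ cos Δλ, the central angle is δ ≈ 0.620 rad (35.5°).
Interpolate at f = 2/10 with slerp weights a = sin((1−f)δ)/sin δ ≈ 0.819, b = sin(fδ)/sin δ ≈ 0.213.
p = a·p₁ + b·p₂ ≈ (-0.198, -0.879, 0.433); φ = arcsin(p_z) ≈ 25.69°, λ = atan2(p_y, p_x) ≈ -102.69°.

≈ lat 26°, lon -103°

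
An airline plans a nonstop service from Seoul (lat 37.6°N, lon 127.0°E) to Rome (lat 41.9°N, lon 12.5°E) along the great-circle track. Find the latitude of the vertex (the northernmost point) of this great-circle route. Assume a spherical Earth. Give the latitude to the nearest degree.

The great circle lies in the plane with unit normal n̂ = (p₁ × p₂)/|p₁ × p₂|.
Here n̂_z ≈ -0.544; the vertex latitude is φ_max = arccos|n̂_z| ≈ 57.1°.

≈ 57°N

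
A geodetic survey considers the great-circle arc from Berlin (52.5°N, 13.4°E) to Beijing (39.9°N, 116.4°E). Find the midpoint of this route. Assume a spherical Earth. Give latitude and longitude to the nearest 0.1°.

Write both endpoints as unit vectors p₁, p₂ with components (cos φ cos λ, cos φ sin λ, sin φ).
The central angle between the endpoints is δ = arccos(p₁·p₂) ≈ 1.155 rad (66.2°).
Interpolate at f = 1/2 with slerp weights a = sin((1−f)δ)/sin δ ≈ 0.597, b = sin(fδ)/sin δ ≈ 0.597.
p = a·p₁ + b·p₂ ≈ (0.150, 0.494, 0.856); φ = arcsin(p_z) ≈ 58.90°, λ = atan2(p_y, p_x) ≈ 73.14°.

≈ 58.9°N, 73.1°E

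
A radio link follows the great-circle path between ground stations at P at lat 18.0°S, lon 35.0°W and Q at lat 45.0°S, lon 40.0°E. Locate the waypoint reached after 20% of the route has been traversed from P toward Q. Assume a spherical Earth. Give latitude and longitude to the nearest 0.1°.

≈ lat 26.6°S, lon 23.9°W

The haversine formula gives a central angle δ ≈ 1.167 rad (66.9°) between the endpoints.
Interpolate at f = 0.20 with slerp weights a = sin((1−f)δ)/sin δ ≈ 0.874, b = sin(fδ)/sin δ ≈ 0.252.
p = a·p₁ + b·p₂ ≈ (0.817, -0.362, -0.448); φ = arcsin(p_z) ≈ -26.61°, λ = atan2(p_y, p_x) ≈ -23.92°.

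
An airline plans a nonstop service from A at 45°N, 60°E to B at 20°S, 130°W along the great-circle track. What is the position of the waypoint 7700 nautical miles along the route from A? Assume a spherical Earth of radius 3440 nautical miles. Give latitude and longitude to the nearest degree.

The haversine formula gives a central angle δ ≈ 2.682 rad (153.7°) between the endpoints. The total great-circle distance is δ·R ≈ 2.682 × 3440 ≈ 9226 nmi, so the target fraction is f = 7700/9226 ≈ 0.835.
Interpolate at f ≈ 0.835 with slerp weights a = sin((1−f)δ)/sin δ ≈ 0.967, b = sin(fδ)/sin δ ≈ 1.770.
p = a·p₁ + b·p₂ ≈ (-0.727, -0.682, 0.079); φ = arcsin(p_z) ≈ 4.51°, λ = atan2(p_y, p_x) ≈ -136.84°.

≈ 5°N, 137°W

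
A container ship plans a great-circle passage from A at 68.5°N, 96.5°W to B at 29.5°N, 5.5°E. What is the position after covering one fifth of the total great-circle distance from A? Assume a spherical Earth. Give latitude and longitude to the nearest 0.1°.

≈ 69.6°N, 58.6°W

The haversine formula gives a central angle δ ≈ 1.168 rad (66.9°) between the endpoints.
Interpolate at f = 1/5 with slerp weights a = sin((1−f)δ)/sin δ ≈ 0.874, b = sin(fδ)/sin δ ≈ 0.252.
p = a·p₁ + b·p₂ ≈ (0.182, -0.297, 0.937); φ = arcsin(p_z) ≈ 69.60°, λ = atan2(p_y, p_x) ≈ -58.57°.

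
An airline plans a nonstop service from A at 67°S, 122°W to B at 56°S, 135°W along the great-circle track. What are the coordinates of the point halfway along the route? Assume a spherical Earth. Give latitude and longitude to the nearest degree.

≈ 62°S, 130°W

Write both endpoints as unit vectors p₁, p₂ with components (cos φ cos λ, cos φ sin λ, sin φ).
The central angle between the endpoints is δ = arccos(p₁·p₂) ≈ 0.219 rad (12.6°).
Interpolate at f = 1/2 with slerp weights a = sin((1−f)δ)/sin δ ≈ 0.503, b = sin(fδ)/sin δ ≈ 0.503.
p = a·p₁ + b·p₂ ≈ (-0.303, -0.366, -0.880); φ = arcsin(p_z) ≈ -61.65°, λ = atan2(p_y, p_x) ≈ -129.66°.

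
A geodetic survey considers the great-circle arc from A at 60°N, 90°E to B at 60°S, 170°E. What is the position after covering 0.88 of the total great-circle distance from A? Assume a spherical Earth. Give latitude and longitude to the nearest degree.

≈ 47°S, 153°E

Convert each endpoint to a unit vector on the sphere (x = cos φ cos λ, y = cos φ sin λ, z = sin φ).
The central angle between the endpoints is δ = arccos(p₁·p₂) ≈ 2.355 rad (135.0°).
Interpolate at f = 0.88 with slerp weights a = sin((1−f)δ)/sin δ ≈ 0.394, b = sin(fδ)/sin δ ≈ 1.239.
p = a·p₁ + b·p₂ ≈ (-0.610, 0.305, -0.732); φ = arcsin(p_z) ≈ -47.01°, λ = atan2(p_y, p_x) ≈ 153.46°.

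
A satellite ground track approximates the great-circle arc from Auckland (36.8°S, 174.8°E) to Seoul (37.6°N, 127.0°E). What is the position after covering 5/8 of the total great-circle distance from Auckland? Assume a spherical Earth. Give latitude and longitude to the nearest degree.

≈ (10°N, 146°E)

The haversine formula gives a central angle δ ≈ 1.510 rad (86.5°) between the endpoints.
Interpolate at f = 5/8 with slerp weights a = sin((1−f)δ)/sin δ ≈ 0.537, b = sin(fδ)/sin δ ≈ 0.811.
p = a·p₁ + b·p₂ ≈ (-0.815, 0.552, 0.173); φ = arcsin(p_z) ≈ 9.96°, λ = atan2(p_y, p_x) ≈ 145.89°.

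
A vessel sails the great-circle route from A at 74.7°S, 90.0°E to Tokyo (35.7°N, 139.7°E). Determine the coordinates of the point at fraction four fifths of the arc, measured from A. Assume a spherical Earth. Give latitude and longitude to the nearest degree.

Write both endpoints as unit vectors p₁, p₂ with components (cos φ cos λ, cos φ sin λ, sin φ).
The central angle between the endpoints is δ = arccos(p₁·p₂) ≈ 2.009 rad (115.1°).
Interpolate at f = 4/5 with slerp weights a = sin((1−f)δ)/sin δ ≈ 0.432, b = sin(fδ)/sin δ ≈ 1.104.
p = a·p₁ + b·p₂ ≈ (-0.684, 0.694, 0.227); φ = arcsin(p_z) ≈ 13.15°, λ = atan2(p_y, p_x) ≈ 134.58°.

≈ 13°N, 135°E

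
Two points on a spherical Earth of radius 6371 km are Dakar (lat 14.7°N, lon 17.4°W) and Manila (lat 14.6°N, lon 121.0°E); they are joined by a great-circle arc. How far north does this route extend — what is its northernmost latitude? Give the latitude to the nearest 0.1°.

The great circle lies in the plane with unit normal n̂ = (p₁ × p₂)/|p₁ × p₂|.
Here n̂_z ≈ +0.805; the vertex latitude is φ_max = arccos|n̂_z| ≈ 36.4°.

≈ 36.4°N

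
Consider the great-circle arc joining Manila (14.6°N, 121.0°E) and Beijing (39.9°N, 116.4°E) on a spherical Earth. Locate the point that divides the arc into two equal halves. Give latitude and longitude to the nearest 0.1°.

≈ 27.3°N, 119.0°E

Convert each endpoint to a unit vector on the sphere (x = cos φ cos λ, y = cos φ sin λ, z = sin φ).
The central angle between the endpoints is δ = arccos(p₁·p₂) ≈ 0.447 rad (25.6°).
Interpolate at f = 1/2 with slerp weights a = sin((1−f)δ)/sin δ ≈ 0.513, b = sin(fδ)/sin δ ≈ 0.513.
p = a·p₁ + b·p₂ ≈ (-0.430, 0.778, 0.458); φ = arcsin(p_z) ≈ 27.27°, λ = atan2(p_y, p_x) ≈ 118.97°.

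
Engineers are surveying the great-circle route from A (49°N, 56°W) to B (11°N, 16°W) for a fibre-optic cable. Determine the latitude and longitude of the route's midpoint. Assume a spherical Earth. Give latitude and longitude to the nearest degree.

≈ (32°N, 32°W)

Write both endpoints as unit vectors p₁, p₂ with components (cos φ cos λ, cos φ sin λ, sin φ).
The central angle between the endpoints is δ = arccos(p₁·p₂) ≈ 0.880 rad (50.4°).
Interpolate at f = 1/2 with slerp weights a = sin((1−f)δ)/sin δ ≈ 0.553, b = sin(fδ)/sin δ ≈ 0.553.
p = a·p₁ + b·p₂ ≈ (0.724, -0.450, 0.522); φ = arcsin(p_z) ≈ 31.50°, λ = atan2(p_y, p_x) ≈ -31.86°.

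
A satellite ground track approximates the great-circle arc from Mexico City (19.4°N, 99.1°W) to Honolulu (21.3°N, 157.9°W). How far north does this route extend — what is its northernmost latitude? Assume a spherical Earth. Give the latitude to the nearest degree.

≈ 23°N

The great circle lies in the plane with unit normal n̂ = (p₁ × p₂)/|p₁ × p₂|.
Here n̂_z ≈ -0.919; the vertex latitude is φ_max = arccos|n̂_z| ≈ 23.2°.
Check via Clairaut: cos φ_max = |cos φ₁| · sin C = cos(19.4°)·sin(77.1°) ≈ 0.919, again giving ≈ 23.2°.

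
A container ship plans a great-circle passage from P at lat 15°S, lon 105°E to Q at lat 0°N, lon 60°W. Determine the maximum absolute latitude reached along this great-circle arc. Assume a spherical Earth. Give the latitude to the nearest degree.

≈ 46°S

The great circle lies in the plane with unit normal n̂ = (p₁ × p₂)/|p₁ × p₂|.
Here n̂_z ≈ -0.695; the vertex latitude is φ_max = arccos|n̂_z| ≈ 46.0°.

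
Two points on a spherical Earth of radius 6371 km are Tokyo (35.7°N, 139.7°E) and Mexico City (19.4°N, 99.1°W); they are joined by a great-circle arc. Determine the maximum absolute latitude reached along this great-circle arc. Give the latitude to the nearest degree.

≈ 48°N

The great circle lies in the plane with unit normal n̂ = (p₁ × p₂)/|p₁ × p₂|.
Here n̂_z ≈ +0.669; the vertex latitude is φ_max = arccos|n̂_z| ≈ 48.0°.
Check via Clairaut: cos φ_max = |cos φ₁| · sin C = cos(35.7°)·sin(55.5°) ≈ 0.669, again giving ≈ 48.0°.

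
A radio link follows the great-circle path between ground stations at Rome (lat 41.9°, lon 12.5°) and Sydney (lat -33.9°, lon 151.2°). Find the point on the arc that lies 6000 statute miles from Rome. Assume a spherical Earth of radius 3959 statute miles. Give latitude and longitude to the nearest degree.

From cos δ = sin φ₁ sin φ₂ + cos φ₁ cos φ₂ cos Δλ, the central angle is δ ≈ 2.562 rad (146.8°). The total great-circle distance is δ·R ≈ 2.562 × 3959 ≈ 10142 mi, so the target fraction is f = 6000/10142 ≈ 0.592.
Interpolate at f ≈ 0.592 with slerp weights a = sin((1−f)δ)/sin δ ≈ 1.580, b = sin(fδ)/sin δ ≈ 1.823.
p = a·p₁ + b·p₂ ≈ (-0.178, 0.983, 0.039); φ = arcsin(p_z) ≈ 2.21°, λ = atan2(p_y, p_x) ≈ 100.23°.

≈ lat 2°, lon 100°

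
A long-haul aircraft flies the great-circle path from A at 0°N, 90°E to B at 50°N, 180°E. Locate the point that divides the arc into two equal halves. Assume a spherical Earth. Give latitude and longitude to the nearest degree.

≈ 33°N, 123°E

Convert each endpoint to a unit vector on the sphere (x = cos φ cos λ, y = cos φ sin λ, z = sin φ).
The central angle between the endpoints is δ = arccos(p₁·p₂) ≈ 1.571 rad (90.0°).
Interpolate at f = 1/2 with slerp weights a = sin((1−f)δ)/sin δ ≈ 0.707, b = sin(fδ)/sin δ ≈ 0.707.
p = a·p₁ + b·p₂ ≈ (-0.455, 0.707, 0.542); φ = arcsin(p_z) ≈ 32.80°, λ = atan2(p_y, p_x) ≈ 122.73°.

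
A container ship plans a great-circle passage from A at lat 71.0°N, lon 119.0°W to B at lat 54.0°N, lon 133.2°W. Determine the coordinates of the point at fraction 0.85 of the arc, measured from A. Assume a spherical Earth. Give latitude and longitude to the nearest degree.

Convert each endpoint to a unit vector on the sphere (x = cos φ cos λ, y = cos φ sin λ, z = sin φ).
The central angle between the endpoints is δ = arccos(p₁·p₂) ≈ 0.316 rad (18.1°).
Interpolate at f = 0.85 with slerp weights a = sin((1−f)δ)/sin δ ≈ 0.152, b = sin(fδ)/sin δ ≈ 0.854.
p = a·p₁ + b·p₂ ≈ (-0.368, -0.409, 0.835); φ = arcsin(p_z) ≈ 56.62°, λ = atan2(p_y, p_x) ≈ -131.93°.

≈ lat 57°N, lon 132°W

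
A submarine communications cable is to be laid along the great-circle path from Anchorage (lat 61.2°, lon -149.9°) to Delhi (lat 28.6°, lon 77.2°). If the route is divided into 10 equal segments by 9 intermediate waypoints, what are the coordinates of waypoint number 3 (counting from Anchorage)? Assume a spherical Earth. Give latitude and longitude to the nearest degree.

≈ lat 72°, lon 150°

Write both endpoints as unit vectors p₁, p₂ with components (cos φ cos λ, cos φ sin λ, sin φ).
The central angle between the endpoints is δ = arccos(p₁·p₂) ≈ 1.439 rad (82.4°).
Interpolate at f = 3/10 with slerp weights a = sin((1−f)δ)/sin δ ≈ 0.853, b = sin(fδ)/sin δ ≈ 0.422.
p = a·p₁ + b·p₂ ≈ (-0.273, 0.155, 0.949); φ = arcsin(p_z) ≈ 71.68°, λ = atan2(p_y, p_x) ≈ 150.39°.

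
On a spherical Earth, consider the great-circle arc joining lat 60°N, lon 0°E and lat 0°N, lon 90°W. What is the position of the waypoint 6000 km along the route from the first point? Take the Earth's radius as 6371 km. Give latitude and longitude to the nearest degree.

≈ lat 31°N, lon 70°W

Write both endpoints as unit vectors p₁, p₂ with components (cos φ cos λ, cos φ sin λ, sin φ).
The central angle between the endpoints is δ = arccos(p₁·p₂) ≈ 1.571 rad (90.0°). The total great-circle distance is δ·R ≈ 1.571 × 6371 ≈ 10008 km, so the target fraction is f = 6000/10008 ≈ 0.600.
Interpolate at f ≈ 0.600 with slerp weights a = sin((1−f)δ)/sin δ ≈ 0.588, b = sin(fδ)/sin δ ≈ 0.809.
p = a·p₁ + b·p₂ ≈ (0.294, -0.809, 0.510); φ = arcsin(p_z) ≈ 30.63°, λ = atan2(p_y, p_x) ≈ -70.01°.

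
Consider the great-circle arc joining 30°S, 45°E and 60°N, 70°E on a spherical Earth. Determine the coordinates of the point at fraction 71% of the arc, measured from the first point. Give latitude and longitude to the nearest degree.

From cos δ = sin φ₁ sin φ₂ + cos φ₁ cos φ₂ cos Δλ, the central angle is δ ≈ 1.611 rad (92.3°).
Interpolate at f = 0.71 with slerp weights a = sin((1−f)δ)/sin δ ≈ 0.451, b = sin(fδ)/sin δ ≈ 0.911.
p = a·p₁ + b·p₂ ≈ (0.432, 0.704, 0.564); φ = arcsin(p_z) ≈ 34.30°, λ = atan2(p_y, p_x) ≈ 58.48°.

≈ 34°N, 58°E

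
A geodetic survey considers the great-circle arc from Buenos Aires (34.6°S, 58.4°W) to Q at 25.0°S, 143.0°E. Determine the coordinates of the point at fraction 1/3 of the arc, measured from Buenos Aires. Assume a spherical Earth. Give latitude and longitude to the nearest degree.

Write both endpoints as unit vectors p₁, p₂ with components (cos φ cos λ, cos φ sin λ, sin φ).
The central angle between the endpoints is δ = arccos(p₁·p₂) ≈ 2.043 rad (117.0°).
Interpolate at f = 1/3 with slerp weights a = sin((1−f)δ)/sin δ ≈ 1.098, b = sin(fδ)/sin δ ≈ 0.707.
p = a·p₁ + b·p₂ ≈ (-0.038, -0.385, -0.922); φ = arcsin(p_z) ≈ -67.27°, λ = atan2(p_y, p_x) ≈ -95.62°.

≈ 67°S, 96°W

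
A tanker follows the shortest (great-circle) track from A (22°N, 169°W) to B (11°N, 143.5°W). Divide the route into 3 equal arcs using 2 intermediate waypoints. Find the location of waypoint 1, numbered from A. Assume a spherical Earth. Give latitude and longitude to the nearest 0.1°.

≈ (18.7°N, 160.2°W)

Convert each endpoint to a unit vector on the sphere (x = cos φ cos λ, y = cos φ sin λ, z = sin φ).
The central angle between the endpoints is δ = arccos(p₁·p₂) ≈ 0.467 rad (26.8°).
Interpolate at f = 1/3 with slerp weights a = sin((1−f)δ)/sin δ ≈ 0.680, b = sin(fδ)/sin δ ≈ 0.344.
p = a·p₁ + b·p₂ ≈ (-0.891, -0.321, 0.321); φ = arcsin(p_z) ≈ 18.70°, λ = atan2(p_y, p_x) ≈ -160.16°.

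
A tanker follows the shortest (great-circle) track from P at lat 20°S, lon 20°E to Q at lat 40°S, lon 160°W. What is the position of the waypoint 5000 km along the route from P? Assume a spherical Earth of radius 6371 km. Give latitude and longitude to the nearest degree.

From cos δ = sin φ₁ sin φ₂ + cos φ₁ cos φ₂ cos Δλ, the central angle is δ ≈ 2.094 rad (120.0°). The total great-circle distance is δ·R ≈ 2.094 × 6371 ≈ 13343 km, so the target fraction is f = 5000/13343 ≈ 0.375.
Interpolate at f ≈ 0.375 with slerp weights a = sin((1−f)δ)/sin δ ≈ 1.116, b = sin(fδ)/sin δ ≈ 0.816.
p = a·p₁ + b·p₂ ≈ (0.398, 0.145, -0.906); φ = arcsin(p_z) ≈ -64.97°, λ = atan2(p_y, p_x) ≈ 20.00°.

≈ lat 65°S, lon 20°E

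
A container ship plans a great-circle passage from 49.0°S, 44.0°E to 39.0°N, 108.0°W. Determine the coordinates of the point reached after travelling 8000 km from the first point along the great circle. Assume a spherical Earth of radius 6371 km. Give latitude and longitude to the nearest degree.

Write both endpoints as unit vectors p₁, p₂ with components (cos φ cos λ, cos φ sin λ, sin φ).
The central angle between the endpoints is δ = arccos(p₁·p₂) ≈ 2.752 rad (157.7°). The total great-circle distance is δ·R ≈ 2.752 × 6371 ≈ 17534 km, so the target fraction is f = 8000/17534 ≈ 0.456.
Interpolate at f ≈ 0.456 with slerp weights a = sin((1−f)δ)/sin δ ≈ 2.627, b = sin(fδ)/sin δ ≈ 2.504.
p = a·p₁ + b·p₂ ≈ (0.638, -0.654, -0.406); φ = arcsin(p_z) ≈ -23.98°, λ = atan2(p_y, p_x) ≈ -45.69°.

≈ 24°S, 46°W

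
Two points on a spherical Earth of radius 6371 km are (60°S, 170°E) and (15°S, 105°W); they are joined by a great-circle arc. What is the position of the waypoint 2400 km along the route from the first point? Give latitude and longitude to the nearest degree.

≈ (55°S, 151°W)

Write both endpoints as unit vectors p₁, p₂ with components (cos φ cos λ, cos φ sin λ, sin φ).
The central angle between the endpoints is δ = arccos(p₁·p₂) ≈ 1.301 rad (74.6°). The total great-circle distance is δ·R ≈ 1.301 × 6371 ≈ 8291 km, so the target fraction is f = 2400/8291 ≈ 0.289.
Interpolate at f ≈ 0.289 with slerp weights a = sin((1−f)δ)/sin δ ≈ 0.828, b = sin(fδ)/sin δ ≈ 0.382.
p = a·p₁ + b·p₂ ≈ (-0.503, -0.284, -0.816); φ = arcsin(p_z) ≈ -54.69°, λ = atan2(p_y, p_x) ≈ -150.55°.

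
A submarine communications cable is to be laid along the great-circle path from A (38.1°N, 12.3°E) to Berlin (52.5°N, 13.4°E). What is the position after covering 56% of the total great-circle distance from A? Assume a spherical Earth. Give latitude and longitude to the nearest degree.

Convert each endpoint to a unit vector on the sphere (x = cos φ cos λ, y = cos φ sin λ, z = sin φ).
The central angle between the endpoints is δ = arccos(p₁·p₂) ≈ 0.252 rad (14.4°).
Interpolate at f = 0.56 with slerp weights a = sin((1−f)δ)/sin δ ≈ 0.444, b = sin(fδ)/sin δ ≈ 0.564.
p = a·p₁ + b·p₂ ≈ (0.675, 0.154, 0.721); φ = arcsin(p_z) ≈ 46.17°, λ = atan2(p_y, p_x) ≈ 12.85°.

≈ (46°N, 13°E)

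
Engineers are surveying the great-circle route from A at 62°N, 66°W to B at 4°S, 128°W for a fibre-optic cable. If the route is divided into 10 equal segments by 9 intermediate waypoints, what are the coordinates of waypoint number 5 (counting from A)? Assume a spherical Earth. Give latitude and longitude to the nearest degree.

≈ 32°N, 109°W

From cos δ = sin φ₁ sin φ₂ + cos φ₁ cos φ₂ cos Δλ, the central angle is δ ≈ 1.412 rad (80.9°).
Interpolate at f = 5/10 with slerp weights a = sin((1−f)δ)/sin δ ≈ 0.657, b = sin(fδ)/sin δ ≈ 0.657.
p = a·p₁ + b·p₂ ≈ (-0.278, -0.798, 0.534); φ = arcsin(p_z) ≈ 32.30°, λ = atan2(p_y, p_x) ≈ -109.20°.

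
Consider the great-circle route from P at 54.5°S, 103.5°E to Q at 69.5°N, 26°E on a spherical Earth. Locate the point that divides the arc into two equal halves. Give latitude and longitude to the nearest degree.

≈ 9°N, 76°E

Convert each endpoint to a unit vector on the sphere (x = cos φ cos λ, y = cos φ sin λ, z = sin φ).
The central angle between the endpoints is δ = arccos(p₁·p₂) ≈ 2.373 rad (135.9°).
Interpolate at f = 1/2 with slerp weights a = sin((1−f)δ)/sin δ ≈ 1.333, b = sin(fδ)/sin δ ≈ 1.333.
p = a·p₁ + b·p₂ ≈ (0.239, 0.957, 0.163); φ = arcsin(p_z) ≈ 9.40°, λ = atan2(p_y, p_x) ≈ 75.99°.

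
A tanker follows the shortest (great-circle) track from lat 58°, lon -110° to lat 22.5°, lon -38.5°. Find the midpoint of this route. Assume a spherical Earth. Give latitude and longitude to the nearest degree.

≈ lat 46°, lon -63°

Convert each endpoint to a unit vector on the sphere (x = cos φ cos λ, y = cos φ sin λ, z = sin φ).
The central angle between the endpoints is δ = arccos(p₁·p₂) ≈ 1.070 rad (61.3°).
Interpolate at f = 1/2 with slerp weights a = sin((1−f)δ)/sin δ ≈ 0.581, b = sin(fδ)/sin δ ≈ 0.581.
p = a·p₁ + b·p₂ ≈ (0.315, -0.624, 0.715); φ = arcsin(p_z) ≈ 45.67°, λ = atan2(p_y, p_x) ≈ -63.21°.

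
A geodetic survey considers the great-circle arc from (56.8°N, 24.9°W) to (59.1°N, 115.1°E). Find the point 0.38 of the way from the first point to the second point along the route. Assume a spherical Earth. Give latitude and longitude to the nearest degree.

Convert each endpoint to a unit vector on the sphere (x = cos φ cos λ, y = cos φ sin λ, z = sin φ).
The central angle between the endpoints is δ = arccos(p₁·p₂) ≈ 1.044 rad (59.8°).
Interpolate at f = 0.38 with slerp weights a = sin((1−f)δ)/sin δ ≈ 0.698, b = sin(fδ)/sin δ ≈ 0.447.
p = a·p₁ + b·p₂ ≈ (0.249, 0.047, 0.967); φ = arcsin(p_z) ≈ 75.31°, λ = atan2(p_y, p_x) ≈ 10.70°.

≈ (75°N, 11°E)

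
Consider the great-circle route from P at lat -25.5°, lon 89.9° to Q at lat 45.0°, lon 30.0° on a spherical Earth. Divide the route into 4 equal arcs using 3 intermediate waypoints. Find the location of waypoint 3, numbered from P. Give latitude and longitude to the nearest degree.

≈ lat 29°, lon 50°

Convert each endpoint to a unit vector on the sphere (x = cos φ cos λ, y = cos φ sin λ, z = sin φ).
The central angle between the endpoints is δ = arccos(p₁·p₂) ≈ 1.555 rad (89.1°).
Interpolate at f = 3/4 with slerp weights a = sin((1−f)δ)/sin δ ≈ 0.379, b = sin(fδ)/sin δ ≈ 0.919.
p = a·p₁ + b·p₂ ≈ (0.564, 0.667, 0.487); φ = arcsin(p_z) ≈ 29.14°, λ = atan2(p_y, p_x) ≈ 49.81°.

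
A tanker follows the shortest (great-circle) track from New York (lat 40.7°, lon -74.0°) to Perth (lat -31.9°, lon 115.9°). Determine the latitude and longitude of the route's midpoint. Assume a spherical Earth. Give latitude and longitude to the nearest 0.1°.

Write both endpoints as unit vectors p₁, p₂ with components (cos φ cos λ, cos φ sin λ, sin φ).
The central angle between the endpoints is δ = arccos(p₁·p₂) ≈ 2.935 rad (168.1°).
Interpolate at f = 1/2 with slerp weights a = sin((1−f)δ)/sin δ ≈ 4.839, b = sin(fδ)/sin δ ≈ 4.839.
p = a·p₁ + b·p₂ ≈ (-0.783, 0.169, 0.598); φ = arcsin(p_z) ≈ 36.75°, λ = atan2(p_y, p_x) ≈ 167.82°.

≈ lat 36.8°, lon 167.8°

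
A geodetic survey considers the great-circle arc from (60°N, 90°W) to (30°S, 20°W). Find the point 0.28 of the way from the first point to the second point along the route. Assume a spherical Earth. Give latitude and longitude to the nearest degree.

≈ (38°N, 57°W)

Convert each endpoint to a unit vector on the sphere (x = cos φ cos λ, y = cos φ sin λ, z = sin φ).
The central angle between the endpoints is δ = arccos(p₁·p₂) ≈ 1.860 rad (106.6°).
Interpolate at f = 0.28 with slerp weights a = sin((1−f)δ)/sin δ ≈ 1.015, b = sin(fδ)/sin δ ≈ 0.519.
p = a·p₁ + b·p₂ ≈ (0.422, -0.661, 0.620); φ = arcsin(p_z) ≈ 38.30°, λ = atan2(p_y, p_x) ≈ -57.44°.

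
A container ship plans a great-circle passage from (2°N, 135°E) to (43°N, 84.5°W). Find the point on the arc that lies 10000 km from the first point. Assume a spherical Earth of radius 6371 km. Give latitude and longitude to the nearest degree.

The haversine formula gives a central angle δ ≈ 2.141 rad (122.7°) between the endpoints. The total great-circle distance is δ·R ≈ 2.141 × 6371 ≈ 13643 km, so the target fraction is f = 10000/13643 ≈ 0.733.
Interpolate at f ≈ 0.733 with slerp weights a = sin((1−f)δ)/sin δ ≈ 0.643, b = sin(fδ)/sin δ ≈ 1.188.
p = a·p₁ + b·p₂ ≈ (-0.371, -0.411, 0.833); φ = arcsin(p_z) ≈ 56.39°, λ = atan2(p_y, p_x) ≈ -132.11°.

≈ (56°N, 132°W)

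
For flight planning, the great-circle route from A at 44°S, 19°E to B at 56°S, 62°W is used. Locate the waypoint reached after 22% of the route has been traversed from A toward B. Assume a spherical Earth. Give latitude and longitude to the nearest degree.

The haversine formula gives a central angle δ ≈ 0.878 rad (50.3°) between the endpoints.
Interpolate at f = 0.22 with slerp weights a = sin((1−f)δ)/sin δ ≈ 0.822, b = sin(fδ)/sin δ ≈ 0.249.
p = a·p₁ + b·p₂ ≈ (0.625, 0.069, -0.778); φ = arcsin(p_z) ≈ -51.06°, λ = atan2(p_y, p_x) ≈ 6.34°.

≈ 51°S, 6°E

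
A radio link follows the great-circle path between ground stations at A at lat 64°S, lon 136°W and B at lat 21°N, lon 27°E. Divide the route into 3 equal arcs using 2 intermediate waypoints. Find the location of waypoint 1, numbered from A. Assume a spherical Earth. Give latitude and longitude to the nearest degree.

Convert each endpoint to a unit vector on the sphere (x = cos φ cos λ, y = cos φ sin λ, z = sin φ).
The central angle between the endpoints is δ = arccos(p₁·p₂) ≈ 2.365 rad (135.5°).
Interpolate at f = 1/3 with slerp weights a = sin((1−f)δ)/sin δ ≈ 1.427, b = sin(fδ)/sin δ ≈ 1.012.
p = a·p₁ + b·p₂ ≈ (0.392, -0.006, -0.920); φ = arcsin(p_z) ≈ -66.92°, λ = atan2(p_y, p_x) ≈ -0.82°.

≈ lat 67°S, lon 1°W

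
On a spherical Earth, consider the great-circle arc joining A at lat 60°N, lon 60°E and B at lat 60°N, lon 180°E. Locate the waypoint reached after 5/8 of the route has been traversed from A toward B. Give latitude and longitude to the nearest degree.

≈ lat 73°N, lon 142°E

From cos δ = sin φ₁ sin φ₂ + cos φ₁ cos φ₂ cos Δλ, the central angle is δ ≈ 0.896 rad (51.3°).
Interpolate at f = 5/8 with slerp weights a = sin((1−f)δ)/sin δ ≈ 0.422, b = sin(fδ)/sin δ ≈ 0.680.
p = a·p₁ + b·p₂ ≈ (-0.235, 0.183, 0.955); φ = arcsin(p_z) ≈ 72.70°, λ = atan2(p_y, p_x) ≈ 142.07°.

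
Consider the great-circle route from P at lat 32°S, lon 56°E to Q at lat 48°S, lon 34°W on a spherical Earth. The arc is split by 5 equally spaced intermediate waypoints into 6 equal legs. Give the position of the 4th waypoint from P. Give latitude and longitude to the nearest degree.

From cos δ = sin φ₁ sin φ₂ + cos φ₁ cos φ₂ cos Δλ, the central angle is δ ≈ 1.166 rad (66.8°).
Interpolate at f = 4/6 with slerp weights a = sin((1−f)δ)/sin δ ≈ 0.412, b = sin(fδ)/sin δ ≈ 0.763.
p = a·p₁ + b·p₂ ≈ (0.619, 0.004, -0.786); φ = arcsin(p_z) ≈ -51.77°, λ = atan2(p_y, p_x) ≈ 0.40°.

≈ lat 52°S, lon 0°E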